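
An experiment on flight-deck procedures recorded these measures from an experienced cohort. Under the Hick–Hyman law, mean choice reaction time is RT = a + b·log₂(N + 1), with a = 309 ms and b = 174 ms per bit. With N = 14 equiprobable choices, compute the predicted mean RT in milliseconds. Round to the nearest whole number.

log₂(14 + 1) = log₂(15) = 3.9069.
RT = 309 + 174 × 3.9069 = 309 + 679.8006 = 988.8006 ms.
≈ 989 ms.

989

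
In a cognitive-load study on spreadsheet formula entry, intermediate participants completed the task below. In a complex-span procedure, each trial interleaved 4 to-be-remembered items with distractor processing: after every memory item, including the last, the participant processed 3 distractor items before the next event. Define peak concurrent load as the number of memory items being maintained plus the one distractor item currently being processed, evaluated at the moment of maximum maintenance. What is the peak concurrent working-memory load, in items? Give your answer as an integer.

Maintenance is greatest during the distractor(s) after memory item 4: all 4 memory items are being held.
One distractor item is concurrently being processed.
Peak concurrent load = 4 + 1 = 5 items.

5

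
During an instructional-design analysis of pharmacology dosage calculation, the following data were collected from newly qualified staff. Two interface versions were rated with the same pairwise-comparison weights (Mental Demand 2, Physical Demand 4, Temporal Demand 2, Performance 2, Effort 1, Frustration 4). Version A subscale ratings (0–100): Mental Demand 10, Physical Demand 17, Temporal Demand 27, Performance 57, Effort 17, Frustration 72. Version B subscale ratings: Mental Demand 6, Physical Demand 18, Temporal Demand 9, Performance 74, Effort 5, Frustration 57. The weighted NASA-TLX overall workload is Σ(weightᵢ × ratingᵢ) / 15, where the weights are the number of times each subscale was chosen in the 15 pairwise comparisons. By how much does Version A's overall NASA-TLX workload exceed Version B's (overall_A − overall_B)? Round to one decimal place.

5.2

Version A weighted sum = 2·10 + 4·17 + 2·27 + 2·57 + 1·17 + 4·72 = 20 + 68 + 54 + 114 + 17 + 288 = 561; overall_A = 561/15 = 37.4000.
Version B weighted sum = 2·6 + 4·18 + 2·9 + 2·74 + 1·5 + 4·57 = 12 + 72 + 18 + 148 + 5 + 228 = 483; overall_B = 483/15 = 32.2000.
Difference = 37.4000 − 32.2000 = 5.2000 ≈ 5.2.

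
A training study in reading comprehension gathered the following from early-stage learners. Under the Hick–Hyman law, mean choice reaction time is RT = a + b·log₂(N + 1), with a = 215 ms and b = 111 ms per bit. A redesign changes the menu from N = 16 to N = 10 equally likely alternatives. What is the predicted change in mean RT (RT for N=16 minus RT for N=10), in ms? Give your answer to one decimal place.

RT(16) = 215 + 111·log₂(17) = 215 + 111·4.0875 = 668.7125 ms.
RT(10) = 215 + 111·log₂(11) = 215 + 111·3.4594 = 598.9934 ms.
Difference = 668.7125 − 598.9934 = 69.7191 ≈ 69.7 ms.

69.7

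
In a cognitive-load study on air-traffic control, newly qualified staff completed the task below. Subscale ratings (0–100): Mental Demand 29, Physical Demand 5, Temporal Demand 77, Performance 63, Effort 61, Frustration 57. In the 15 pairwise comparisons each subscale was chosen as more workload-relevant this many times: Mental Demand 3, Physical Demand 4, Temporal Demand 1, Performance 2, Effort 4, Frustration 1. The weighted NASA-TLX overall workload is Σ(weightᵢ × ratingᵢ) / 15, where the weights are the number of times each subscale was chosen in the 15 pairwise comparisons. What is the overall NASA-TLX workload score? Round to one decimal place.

The tallies are the weights (they sum to 15).
Weighted sum = 3·29 + 4·5 + 1·77 + 2·63 + 4·61 + 1·57
            = 87 + 20 + 77 + 126 + 244 + 57 = 611.
Overall workload = 611 / 15 = 40.7333 ≈ 40.7.

40.7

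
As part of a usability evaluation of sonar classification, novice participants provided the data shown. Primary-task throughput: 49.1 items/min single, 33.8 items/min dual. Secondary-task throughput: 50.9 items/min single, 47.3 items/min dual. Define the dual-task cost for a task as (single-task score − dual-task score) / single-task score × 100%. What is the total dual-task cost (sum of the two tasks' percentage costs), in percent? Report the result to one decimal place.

Primary cost = (49.1 − 33.8) / 49.1 × 100% = 31.1609%.
Secondary cost = (50.9 − 47.3) / 50.9 × 100% = 7.0727%.
Total = 31.1609% + 7.0727% = 38.2336% ≈ 38.2%.

38.2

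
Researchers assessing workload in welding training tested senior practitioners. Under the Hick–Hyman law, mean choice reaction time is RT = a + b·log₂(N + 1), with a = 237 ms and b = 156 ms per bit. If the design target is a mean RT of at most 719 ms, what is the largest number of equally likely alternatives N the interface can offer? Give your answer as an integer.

Set 237 + 156·log₂(N + 1) ≤ 719.
log₂(N + 1) ≤ (719 − 237) / 156 = 3.0897.
N + 1 ≤ 2^3.0897 = 8.5132.
N ≤ 7.5132, so the largest integer N is 7.

7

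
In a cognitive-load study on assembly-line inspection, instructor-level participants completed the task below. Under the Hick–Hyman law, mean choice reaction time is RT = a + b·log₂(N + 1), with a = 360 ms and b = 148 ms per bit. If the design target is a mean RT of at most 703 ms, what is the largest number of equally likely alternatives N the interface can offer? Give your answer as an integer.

3

Set 360 + 148·log₂(N + 1) ≤ 703.
log₂(N + 1) ≤ (703 − 360) / 148 = 2.3176.
N + 1 ≤ 2^2.3176 = 4.9850.
N ≤ 3.9850, so the largest integer N is 3.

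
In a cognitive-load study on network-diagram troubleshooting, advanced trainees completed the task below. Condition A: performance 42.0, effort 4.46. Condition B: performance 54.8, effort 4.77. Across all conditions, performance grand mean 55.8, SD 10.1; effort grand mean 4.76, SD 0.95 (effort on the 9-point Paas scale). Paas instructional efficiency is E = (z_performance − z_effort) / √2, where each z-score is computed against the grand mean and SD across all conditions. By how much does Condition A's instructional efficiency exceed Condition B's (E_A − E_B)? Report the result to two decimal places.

-0.67

Condition A: z_P = (42.0 − 55.8)/10.1 = -1.3663; z_E = (4.46 − 4.76)/0.95 = -0.3158; E_A = (-1.3663 − (-0.3158))/√2 = -0.7428.
Condition B: z_P = (54.8 − 55.8)/10.1 = -0.0990; z_E = (4.77 − 4.76)/0.95 = 0.0105; E_B = (-0.0990 − 0.0105)/√2 = -0.0774.
E_A − E_B = -0.7428 − (-0.0774) = -0.6654 ≈ -0.67.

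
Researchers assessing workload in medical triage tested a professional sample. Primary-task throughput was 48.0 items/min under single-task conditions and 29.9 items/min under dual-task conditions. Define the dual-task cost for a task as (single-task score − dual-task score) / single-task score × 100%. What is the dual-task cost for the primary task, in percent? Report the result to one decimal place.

Cost = (48.0 − 29.9) / 48.0 × 100%
     = 18.1000 / 48.0 × 100% = 37.7083%.
≈ 37.7%.

37.7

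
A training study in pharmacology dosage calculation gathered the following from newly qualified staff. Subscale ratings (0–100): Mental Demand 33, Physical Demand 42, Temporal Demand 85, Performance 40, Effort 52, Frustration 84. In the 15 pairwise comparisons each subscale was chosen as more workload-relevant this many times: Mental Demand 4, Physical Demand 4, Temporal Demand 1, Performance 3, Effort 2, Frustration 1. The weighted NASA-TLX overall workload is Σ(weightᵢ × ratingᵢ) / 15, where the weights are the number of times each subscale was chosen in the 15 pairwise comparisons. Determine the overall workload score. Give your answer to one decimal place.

The tallies are the weights (they sum to 15).
Weighted sum = 4·33 + 4·42 + 1·85 + 3·40 + 2·52 + 1·84
            = 132 + 168 + 85 + 120 + 104 + 84 = 693.
Overall workload = 693 / 15 = 46.2000 ≈ 46.2.

46.2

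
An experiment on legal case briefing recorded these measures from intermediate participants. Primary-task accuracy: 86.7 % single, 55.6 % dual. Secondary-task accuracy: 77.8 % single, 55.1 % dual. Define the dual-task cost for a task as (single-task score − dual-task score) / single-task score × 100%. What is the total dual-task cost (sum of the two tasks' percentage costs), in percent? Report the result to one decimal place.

65.0

Primary cost = (86.7 − 55.6) / 86.7 × 100% = 35.8708%.
Secondary cost = (77.8 − 55.1) / 77.8 × 100% = 29.1774%.
Total = 35.8708% + 29.1774% = 65.0482% ≈ 65.0%.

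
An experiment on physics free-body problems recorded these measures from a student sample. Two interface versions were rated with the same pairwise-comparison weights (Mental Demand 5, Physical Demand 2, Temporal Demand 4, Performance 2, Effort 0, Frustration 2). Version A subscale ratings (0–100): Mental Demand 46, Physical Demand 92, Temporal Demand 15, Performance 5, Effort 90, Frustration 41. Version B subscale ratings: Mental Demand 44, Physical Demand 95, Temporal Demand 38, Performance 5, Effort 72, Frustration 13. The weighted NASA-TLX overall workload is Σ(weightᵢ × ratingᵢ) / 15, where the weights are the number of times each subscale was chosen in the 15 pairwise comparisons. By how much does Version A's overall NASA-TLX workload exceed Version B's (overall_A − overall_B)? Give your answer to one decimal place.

Version A weighted sum = 5·46 + 2·92 + 4·15 + 2·5 + 0·90 + 2·41 = 230 + 184 + 60 + 10 + 0 + 82 = 566; overall_A = 566/15 = 37.7333.
Version B weighted sum = 5·44 + 2·95 + 4·38 + 2·5 + 0·72 + 2·13 = 220 + 190 + 152 + 10 + 0 + 26 = 598; overall_B = 598/15 = 39.8667.
Difference = 37.7333 − 39.8667 = -2.1334 ≈ -2.1.

-2.1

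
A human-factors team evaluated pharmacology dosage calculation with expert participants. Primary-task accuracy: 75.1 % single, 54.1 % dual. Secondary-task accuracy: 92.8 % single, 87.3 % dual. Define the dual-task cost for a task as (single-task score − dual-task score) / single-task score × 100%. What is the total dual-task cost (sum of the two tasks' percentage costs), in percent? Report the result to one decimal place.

Primary cost = (75.1 − 54.1) / 75.1 × 100% = 27.9627%.
Secondary cost = (92.8 − 87.3) / 92.8 × 100% = 5.9267%.
Total = 27.9627% + 5.9267% = 33.8894% ≈ 33.9%.

33.9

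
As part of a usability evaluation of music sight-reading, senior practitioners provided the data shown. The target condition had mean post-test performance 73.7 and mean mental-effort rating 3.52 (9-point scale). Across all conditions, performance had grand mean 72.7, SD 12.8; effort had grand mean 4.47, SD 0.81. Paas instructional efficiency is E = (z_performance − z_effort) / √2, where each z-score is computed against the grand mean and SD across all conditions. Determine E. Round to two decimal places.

0.88

z_performance = (73.7 − 72.7) / 12.8 = 1.0000 / 12.8 = 0.0781.
z_effort = (3.52 − 4.47) / 0.81 = -0.9500 / 0.81 = -1.1728.
z_P − z_E = 0.0781 − (-1.1728) = 1.2509.
E = 1.2509 / √2 = 1.2509 / 1.41421 = 0.8845 ≈ 0.88.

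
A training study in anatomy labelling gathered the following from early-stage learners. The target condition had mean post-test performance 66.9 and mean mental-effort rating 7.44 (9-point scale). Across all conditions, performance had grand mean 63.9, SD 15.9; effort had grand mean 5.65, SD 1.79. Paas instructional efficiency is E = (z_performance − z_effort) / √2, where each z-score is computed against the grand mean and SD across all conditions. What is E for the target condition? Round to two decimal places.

-0.57

z_performance = (66.9 − 63.9) / 15.9 = 3.0000 / 15.9 = 0.1887.
z_effort = (7.44 − 5.65) / 1.79 = 1.7900 / 1.79 = 1.0000.
z_P − z_E = 0.1887 − 1.0000 = -0.8113.
E = -0.8113 / √2 = -0.8113 / 1.41421 = -0.5737 ≈ -0.57.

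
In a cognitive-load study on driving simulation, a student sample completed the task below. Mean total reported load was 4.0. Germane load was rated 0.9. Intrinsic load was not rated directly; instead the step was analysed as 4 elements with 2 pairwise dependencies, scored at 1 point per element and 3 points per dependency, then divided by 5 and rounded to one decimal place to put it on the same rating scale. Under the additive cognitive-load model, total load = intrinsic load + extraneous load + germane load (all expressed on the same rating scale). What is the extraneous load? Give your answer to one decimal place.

1.1

Intrinsic (element-interactivity): (4 × 1 + 2 × 3) / 5 = 10 / 5 = 2.0000 → 2.0.
extraneous load = total − intrinsic − germane
             = 4.0 − 2.0 − 0.9 = 1.1.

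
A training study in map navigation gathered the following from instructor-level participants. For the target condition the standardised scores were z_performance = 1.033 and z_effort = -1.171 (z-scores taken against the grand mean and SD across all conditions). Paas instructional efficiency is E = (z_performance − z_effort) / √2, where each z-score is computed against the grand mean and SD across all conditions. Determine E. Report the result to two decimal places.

1.56

z_P − z_E = 1.033 − (-1.171) = 2.2040.
E = 2.2040 / √2 = 2.2040 / 1.41421 = 1.5585 ≈ 1.56.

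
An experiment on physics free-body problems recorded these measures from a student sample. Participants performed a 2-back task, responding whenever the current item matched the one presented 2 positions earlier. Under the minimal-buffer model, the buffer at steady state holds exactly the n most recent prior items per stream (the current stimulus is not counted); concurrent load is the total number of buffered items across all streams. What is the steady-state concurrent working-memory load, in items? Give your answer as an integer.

The buffer holds the 2 most recent prior items.
Steady-state concurrent load = 2 items.

2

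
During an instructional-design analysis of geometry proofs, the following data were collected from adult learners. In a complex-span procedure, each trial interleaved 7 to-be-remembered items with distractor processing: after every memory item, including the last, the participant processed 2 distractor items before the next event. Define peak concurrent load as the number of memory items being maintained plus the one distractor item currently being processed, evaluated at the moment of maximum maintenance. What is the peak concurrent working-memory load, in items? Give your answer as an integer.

8

Maintenance is greatest during the distractor(s) after memory item 7: all 7 memory items are being held.
One distractor item is concurrently being processed.
Peak concurrent load = 7 + 1 = 8 items.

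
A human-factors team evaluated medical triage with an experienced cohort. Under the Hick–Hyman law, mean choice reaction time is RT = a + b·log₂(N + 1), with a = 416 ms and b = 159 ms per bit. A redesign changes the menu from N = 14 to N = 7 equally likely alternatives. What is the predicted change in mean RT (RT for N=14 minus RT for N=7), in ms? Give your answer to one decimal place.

144.2

RT(14) = 416 + 159·log₂(15) = 416 + 159·3.9069 = 1037.1971 ms.
RT(7) = 416 + 159·log₂(8) = 416 + 159·3.0000 = 893.0000 ms.
Difference = 1037.1971 − 893.0000 = 144.1971 ≈ 144.2 ms.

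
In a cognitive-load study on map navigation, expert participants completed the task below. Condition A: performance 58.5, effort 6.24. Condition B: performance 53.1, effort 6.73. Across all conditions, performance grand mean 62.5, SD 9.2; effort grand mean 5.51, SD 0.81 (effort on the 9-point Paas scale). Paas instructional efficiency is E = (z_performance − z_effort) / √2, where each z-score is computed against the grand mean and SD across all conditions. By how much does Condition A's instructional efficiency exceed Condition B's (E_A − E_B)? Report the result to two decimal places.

Condition A: z_P = (58.5 − 62.5)/9.2 = -0.4348; z_E = (6.24 − 5.51)/0.81 = 0.9012; E_A = (-0.4348 − 0.9012)/√2 = -0.9447.
Condition B: z_P = (53.1 − 62.5)/9.2 = -1.0217; z_E = (6.73 − 5.51)/0.81 = 1.5062; E_B = (-1.0217 − 1.5062)/√2 = -1.7875.
E_A − E_B = -0.9447 − (-1.7875) = 0.8428 ≈ 0.84.

0.84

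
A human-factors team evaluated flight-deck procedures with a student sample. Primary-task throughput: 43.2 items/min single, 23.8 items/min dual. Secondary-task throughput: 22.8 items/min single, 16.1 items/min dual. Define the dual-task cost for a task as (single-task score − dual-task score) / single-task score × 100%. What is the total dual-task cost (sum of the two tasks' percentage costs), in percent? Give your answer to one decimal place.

Primary cost = (43.2 − 23.8) / 43.2 × 100% = 44.9074%.
Secondary cost = (22.8 − 16.1) / 22.8 × 100% = 29.3860%.
Total = 44.9074% + 29.3860% = 74.2934% ≈ 74.3%.

74.3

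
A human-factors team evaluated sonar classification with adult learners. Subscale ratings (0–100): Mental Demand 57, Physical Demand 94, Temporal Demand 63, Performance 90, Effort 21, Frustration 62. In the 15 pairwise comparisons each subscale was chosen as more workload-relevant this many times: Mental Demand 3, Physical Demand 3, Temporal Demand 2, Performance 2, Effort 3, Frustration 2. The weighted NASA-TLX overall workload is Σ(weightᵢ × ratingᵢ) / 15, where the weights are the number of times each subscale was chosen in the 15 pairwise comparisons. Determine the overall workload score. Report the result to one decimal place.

63.1

The tallies are the weights (they sum to 15).
Weighted sum = 3·57 + 3·94 + 2·63 + 2·90 + 3·21 + 2·62
            = 171 + 282 + 126 + 180 + 63 + 124 = 946.
Overall workload = 946 / 15 = 63.0667 ≈ 63.1.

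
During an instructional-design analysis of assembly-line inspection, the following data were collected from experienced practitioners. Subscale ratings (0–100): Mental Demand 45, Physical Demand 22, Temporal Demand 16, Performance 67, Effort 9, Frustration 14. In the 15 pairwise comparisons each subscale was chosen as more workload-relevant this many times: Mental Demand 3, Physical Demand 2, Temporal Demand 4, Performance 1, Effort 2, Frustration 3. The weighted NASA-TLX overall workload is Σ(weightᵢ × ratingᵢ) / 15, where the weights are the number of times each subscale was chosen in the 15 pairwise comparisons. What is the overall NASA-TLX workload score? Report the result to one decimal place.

The tallies are the weights (they sum to 15).
Weighted sum = 3·45 + 2·22 + 4·16 + 1·67 + 2·9 + 3·14
            = 135 + 44 + 64 + 67 + 18 + 42 = 370.
Overall workload = 370 / 15 = 24.6667 ≈ 24.7.

24.7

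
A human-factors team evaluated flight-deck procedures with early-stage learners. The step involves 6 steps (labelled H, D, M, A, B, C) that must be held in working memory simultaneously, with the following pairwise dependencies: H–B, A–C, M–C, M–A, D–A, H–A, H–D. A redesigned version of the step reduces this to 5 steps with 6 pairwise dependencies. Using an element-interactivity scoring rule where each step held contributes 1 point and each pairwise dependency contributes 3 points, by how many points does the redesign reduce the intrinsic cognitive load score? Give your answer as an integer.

4

Original: 6 × 1 + 7 × 3 = 6 + 21 = 27.
Redesigned: 5 × 1 + 6 × 3 = 5 + 18 = 23.
Reduction = 27 − 23 = 4.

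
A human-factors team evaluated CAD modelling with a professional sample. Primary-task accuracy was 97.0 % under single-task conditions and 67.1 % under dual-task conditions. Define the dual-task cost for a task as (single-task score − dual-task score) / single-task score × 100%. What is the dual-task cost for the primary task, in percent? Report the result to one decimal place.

Cost = (97.0 − 67.1) / 97.0 × 100%
     = 29.9000 / 97.0 × 100% = 30.8247%.
≈ 30.8%.

30.8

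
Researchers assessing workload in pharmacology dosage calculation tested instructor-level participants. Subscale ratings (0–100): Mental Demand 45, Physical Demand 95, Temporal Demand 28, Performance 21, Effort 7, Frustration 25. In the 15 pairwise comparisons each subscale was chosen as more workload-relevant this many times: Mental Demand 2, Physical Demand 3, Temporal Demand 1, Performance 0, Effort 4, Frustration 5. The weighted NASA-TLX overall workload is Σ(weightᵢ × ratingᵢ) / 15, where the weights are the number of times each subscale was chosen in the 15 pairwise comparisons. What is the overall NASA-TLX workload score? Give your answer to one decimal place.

The tallies are the weights (they sum to 15).
Weighted sum = 2·45 + 3·95 + 1·28 + 0·21 + 4·7 + 5·25
            = 90 + 285 + 28 + 0 + 28 + 125 = 556.
Overall workload = 556 / 15 = 37.0667 ≈ 37.1.

37.1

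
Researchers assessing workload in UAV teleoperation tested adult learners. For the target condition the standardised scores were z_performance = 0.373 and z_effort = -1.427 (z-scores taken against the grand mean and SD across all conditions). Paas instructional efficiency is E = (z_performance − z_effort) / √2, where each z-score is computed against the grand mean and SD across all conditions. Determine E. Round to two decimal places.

1.27

z_P − z_E = 0.373 − (-1.427) = 1.8000.
E = 1.8000 / √2 = 1.8000 / 1.41421 = 1.2728 ≈ 1.27.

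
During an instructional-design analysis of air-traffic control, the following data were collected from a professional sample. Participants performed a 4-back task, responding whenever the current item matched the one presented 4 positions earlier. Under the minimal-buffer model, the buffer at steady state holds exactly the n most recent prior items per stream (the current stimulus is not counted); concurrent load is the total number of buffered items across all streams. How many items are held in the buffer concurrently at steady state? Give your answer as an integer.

4

The buffer holds the 4 most recent prior items.
Steady-state concurrent load = 4 items.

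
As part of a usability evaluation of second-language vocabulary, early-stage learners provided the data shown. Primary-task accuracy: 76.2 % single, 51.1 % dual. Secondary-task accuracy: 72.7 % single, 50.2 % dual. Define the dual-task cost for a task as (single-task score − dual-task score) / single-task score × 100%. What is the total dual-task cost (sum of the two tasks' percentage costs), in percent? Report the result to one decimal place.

63.9

Primary cost = (76.2 − 51.1) / 76.2 × 100% = 32.9396%.
Secondary cost = (72.7 − 50.2) / 72.7 × 100% = 30.9491%.
Total = 32.9396% + 30.9491% = 63.8887% ≈ 63.9%.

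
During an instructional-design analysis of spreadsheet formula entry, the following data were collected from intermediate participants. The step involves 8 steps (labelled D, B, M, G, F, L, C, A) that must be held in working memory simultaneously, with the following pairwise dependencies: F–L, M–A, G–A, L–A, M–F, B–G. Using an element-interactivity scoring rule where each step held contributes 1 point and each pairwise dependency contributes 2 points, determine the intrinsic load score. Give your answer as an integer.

20

Count of steps held simultaneously: 8.
Count of pairwise dependencies listed: 6.
Element contribution: 8 × 1 = 8.
Interaction contribution: 6 × 2 = 12.
Intrinsic load = 8 + 12 = 20.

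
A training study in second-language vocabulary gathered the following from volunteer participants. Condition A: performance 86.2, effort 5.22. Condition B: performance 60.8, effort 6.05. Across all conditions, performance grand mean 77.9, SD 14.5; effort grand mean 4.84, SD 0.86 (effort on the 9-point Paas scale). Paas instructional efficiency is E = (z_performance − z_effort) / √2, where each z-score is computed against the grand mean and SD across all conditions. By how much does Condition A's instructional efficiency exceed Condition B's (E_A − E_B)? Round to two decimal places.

Condition A: z_P = (86.2 − 77.9)/14.5 = 0.5724; z_E = (5.22 − 4.84)/0.86 = 0.4419; E_A = (0.5724 − 0.4419)/√2 = 0.0923.
Condition B: z_P = (60.8 − 77.9)/14.5 = -1.1793; z_E = (6.05 − 4.84)/0.86 = 1.4070; E_B = (-1.1793 − 1.4070)/√2 = -1.8288.
E_A − E_B = 0.0923 − (-1.8288) = 1.9211 ≈ 1.92.

1.92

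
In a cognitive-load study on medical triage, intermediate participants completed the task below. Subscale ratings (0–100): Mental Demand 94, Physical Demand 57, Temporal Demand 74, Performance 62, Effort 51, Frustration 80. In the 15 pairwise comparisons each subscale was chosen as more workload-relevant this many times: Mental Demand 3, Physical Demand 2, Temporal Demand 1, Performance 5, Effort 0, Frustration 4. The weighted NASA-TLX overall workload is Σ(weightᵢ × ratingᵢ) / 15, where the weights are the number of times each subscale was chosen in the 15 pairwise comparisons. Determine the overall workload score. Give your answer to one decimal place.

73.3

The tallies are the weights (they sum to 15).
Weighted sum = 3·94 + 2·57 + 1·74 + 5·62 + 0·51 + 4·80
            = 282 + 114 + 74 + 310 + 0 + 320 = 1100.
Overall workload = 1100 / 15 = 73.3333 ≈ 73.3.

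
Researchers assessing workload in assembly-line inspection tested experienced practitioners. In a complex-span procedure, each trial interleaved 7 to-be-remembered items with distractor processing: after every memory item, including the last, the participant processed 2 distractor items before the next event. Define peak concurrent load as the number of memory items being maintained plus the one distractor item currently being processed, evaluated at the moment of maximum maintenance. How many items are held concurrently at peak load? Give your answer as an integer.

Maintenance is greatest during the distractor(s) after memory item 7: all 7 memory items are being held.
One distractor item is concurrently being processed.
Peak concurrent load = 7 + 1 = 8 items.

8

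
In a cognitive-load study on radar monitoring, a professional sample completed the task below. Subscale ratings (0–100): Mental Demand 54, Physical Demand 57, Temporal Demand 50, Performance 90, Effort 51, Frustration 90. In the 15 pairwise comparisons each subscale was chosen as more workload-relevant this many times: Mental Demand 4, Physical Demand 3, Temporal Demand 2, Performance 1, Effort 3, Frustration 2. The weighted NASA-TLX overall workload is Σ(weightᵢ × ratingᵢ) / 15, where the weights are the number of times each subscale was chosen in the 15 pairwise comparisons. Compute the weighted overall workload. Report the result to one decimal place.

The tallies are the weights (they sum to 15).
Weighted sum = 4·54 + 3·57 + 2·50 + 1·90 + 3·51 + 2·90
            = 216 + 171 + 100 + 90 + 153 + 180 = 910.
Overall workload = 910 / 15 = 60.6667 ≈ 60.7.

60.7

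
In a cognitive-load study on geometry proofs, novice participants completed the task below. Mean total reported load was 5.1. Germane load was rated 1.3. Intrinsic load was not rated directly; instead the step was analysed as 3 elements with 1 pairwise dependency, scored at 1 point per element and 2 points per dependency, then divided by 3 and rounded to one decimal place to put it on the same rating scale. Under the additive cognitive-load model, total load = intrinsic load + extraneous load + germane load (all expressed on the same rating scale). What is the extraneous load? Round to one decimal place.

Intrinsic (element-interactivity): (3 × 1 + 1 × 2) / 3 = 5 / 3 = 1.6667 → 1.7.
extraneous load = total − intrinsic − germane
             = 5.1 − 1.7 − 1.3 = 2.1.

2.1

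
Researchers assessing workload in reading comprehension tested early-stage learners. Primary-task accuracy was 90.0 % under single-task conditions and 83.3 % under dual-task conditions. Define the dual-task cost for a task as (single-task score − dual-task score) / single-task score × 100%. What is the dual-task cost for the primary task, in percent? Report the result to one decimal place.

Cost = (90.0 − 83.3) / 90.0 × 100%
     = 6.7000 / 90.0 × 100% = 7.4444%.
≈ 7.4%.

7.4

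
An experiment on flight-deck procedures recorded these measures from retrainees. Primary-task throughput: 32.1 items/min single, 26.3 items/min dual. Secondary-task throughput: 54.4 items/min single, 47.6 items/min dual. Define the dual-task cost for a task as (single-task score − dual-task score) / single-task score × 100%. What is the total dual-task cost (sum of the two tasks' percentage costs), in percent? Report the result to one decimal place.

Primary cost = (32.1 − 26.3) / 32.1 × 100% = 18.0685%.
Secondary cost = (54.4 − 47.6) / 54.4 × 100% = 12.5000%.
Total = 18.0685% + 12.5000% = 30.5685% ≈ 30.6%.

30.6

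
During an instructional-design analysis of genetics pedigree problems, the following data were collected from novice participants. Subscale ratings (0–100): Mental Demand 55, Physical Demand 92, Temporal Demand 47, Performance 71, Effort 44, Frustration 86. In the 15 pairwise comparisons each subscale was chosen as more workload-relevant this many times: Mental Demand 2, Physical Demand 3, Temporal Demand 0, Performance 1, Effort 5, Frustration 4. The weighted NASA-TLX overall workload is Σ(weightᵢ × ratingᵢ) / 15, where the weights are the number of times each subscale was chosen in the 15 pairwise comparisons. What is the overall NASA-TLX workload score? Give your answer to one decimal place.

The tallies are the weights (they sum to 15).
Weighted sum = 2·55 + 3·92 + 0·47 + 1·71 + 5·44 + 4·86
            = 110 + 276 + 0 + 71 + 220 + 344 = 1021.
Overall workload = 1021 / 15 = 68.0667 ≈ 68.1.

68.1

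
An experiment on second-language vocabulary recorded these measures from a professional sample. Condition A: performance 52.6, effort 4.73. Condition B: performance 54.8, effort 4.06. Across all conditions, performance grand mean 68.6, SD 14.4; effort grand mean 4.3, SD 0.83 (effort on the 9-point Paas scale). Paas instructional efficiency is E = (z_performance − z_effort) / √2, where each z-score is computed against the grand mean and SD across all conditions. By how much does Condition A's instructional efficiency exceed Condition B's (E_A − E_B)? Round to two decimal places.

-0.68

Condition A: z_P = (52.6 − 68.6)/14.4 = -1.1111; z_E = (4.73 − 4.3)/0.83 = 0.5181; E_A = (-1.1111 − 0.5181)/√2 = -1.1520.
Condition B: z_P = (54.8 − 68.6)/14.4 = -0.9583; z_E = (4.06 − 4.3)/0.83 = -0.2892; E_B = (-0.9583 − (-0.2892))/√2 = -0.4731.
E_A − E_B = -1.1520 − (-0.4731) = -0.6789 ≈ -0.68.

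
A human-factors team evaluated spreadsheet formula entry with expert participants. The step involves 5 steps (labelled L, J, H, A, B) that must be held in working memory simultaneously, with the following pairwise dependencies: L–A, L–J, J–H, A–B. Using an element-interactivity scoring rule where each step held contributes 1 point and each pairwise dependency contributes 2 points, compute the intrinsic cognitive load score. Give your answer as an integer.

Count of steps held simultaneously: 5.
Count of pairwise dependencies listed: 4.
Element contribution: 5 × 1 = 5.
Interaction contribution: 4 × 2 = 8.
Intrinsic load = 5 + 8 = 13.

13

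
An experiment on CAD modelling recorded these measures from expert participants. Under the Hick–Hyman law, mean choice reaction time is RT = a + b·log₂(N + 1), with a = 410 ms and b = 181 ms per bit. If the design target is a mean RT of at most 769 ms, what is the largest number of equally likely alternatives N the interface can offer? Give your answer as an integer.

Set 410 + 181·log₂(N + 1) ≤ 769.
log₂(N + 1) ≤ (769 − 410) / 181 = 1.9834.
N + 1 ≤ 2^1.9834 = 3.9542.
N ≤ 2.9542, so the largest integer N is 2.

2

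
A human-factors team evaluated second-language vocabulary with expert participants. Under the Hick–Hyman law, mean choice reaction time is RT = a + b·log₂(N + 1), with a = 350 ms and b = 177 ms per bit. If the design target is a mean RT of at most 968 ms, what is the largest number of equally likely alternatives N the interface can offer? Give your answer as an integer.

Set 350 + 177·log₂(N + 1) ≤ 968.
log₂(N + 1) ≤ (968 − 350) / 177 = 3.4915.
N + 1 ≤ 2^3.4915 = 11.2472.
N ≤ 10.2472, so the largest integer N is 10.

10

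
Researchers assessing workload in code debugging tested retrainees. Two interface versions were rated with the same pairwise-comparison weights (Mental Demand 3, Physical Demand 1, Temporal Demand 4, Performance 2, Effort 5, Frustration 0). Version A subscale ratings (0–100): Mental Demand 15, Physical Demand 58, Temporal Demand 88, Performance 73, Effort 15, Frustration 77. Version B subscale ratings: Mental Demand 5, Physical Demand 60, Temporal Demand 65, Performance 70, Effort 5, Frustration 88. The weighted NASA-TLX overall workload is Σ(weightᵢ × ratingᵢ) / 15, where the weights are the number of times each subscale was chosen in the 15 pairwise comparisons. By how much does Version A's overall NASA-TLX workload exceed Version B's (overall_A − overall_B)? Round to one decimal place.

Version A weighted sum = 3·15 + 1·58 + 4·88 + 2·73 + 5·15 + 0·77 = 45 + 58 + 352 + 146 + 75 + 0 = 676; overall_A = 676/15 = 45.0667.
Version B weighted sum = 3·5 + 1·60 + 4·65 + 2·70 + 5·5 + 0·88 = 15 + 60 + 260 + 140 + 25 + 0 = 500; overall_B = 500/15 = 33.3333.
Difference = 45.0667 − 33.3333 = 11.7334 ≈ 11.7.

11.7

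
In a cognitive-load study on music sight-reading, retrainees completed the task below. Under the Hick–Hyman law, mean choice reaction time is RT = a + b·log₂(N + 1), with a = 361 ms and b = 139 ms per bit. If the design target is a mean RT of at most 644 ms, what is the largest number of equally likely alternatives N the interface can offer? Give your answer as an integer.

Set 361 + 139·log₂(N + 1) ≤ 644.
log₂(N + 1) ≤ (644 − 361) / 139 = 2.0360.
N + 1 ≤ 2^2.0360 = 4.1011.
N ≤ 3.1011, so the largest integer N is 3.

3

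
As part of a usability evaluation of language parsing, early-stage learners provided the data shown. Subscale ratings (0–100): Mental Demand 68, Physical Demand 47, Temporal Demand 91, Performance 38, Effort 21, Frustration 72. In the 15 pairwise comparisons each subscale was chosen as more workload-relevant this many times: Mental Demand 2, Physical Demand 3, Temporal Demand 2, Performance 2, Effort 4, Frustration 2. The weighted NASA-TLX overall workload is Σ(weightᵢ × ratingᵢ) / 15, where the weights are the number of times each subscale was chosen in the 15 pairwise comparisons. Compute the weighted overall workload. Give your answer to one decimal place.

50.9

The tallies are the weights (they sum to 15).
Weighted sum = 2·68 + 3·47 + 2·91 + 2·38 + 4·21 + 2·72
            = 136 + 141 + 182 + 76 + 84 + 144 = 763.
Overall workload = 763 / 15 = 50.8667 ≈ 50.9.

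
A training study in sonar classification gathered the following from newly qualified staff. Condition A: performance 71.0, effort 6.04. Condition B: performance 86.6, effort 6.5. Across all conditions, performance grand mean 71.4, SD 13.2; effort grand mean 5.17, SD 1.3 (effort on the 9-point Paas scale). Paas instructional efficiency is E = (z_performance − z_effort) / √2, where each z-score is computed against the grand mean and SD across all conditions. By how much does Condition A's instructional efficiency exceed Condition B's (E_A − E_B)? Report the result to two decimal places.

Condition A: z_P = (71.0 − 71.4)/13.2 = -0.0303; z_E = (6.04 − 5.17)/1.3 = 0.6692; E_A = (-0.0303 − 0.6692)/√2 = -0.4946.
Condition B: z_P = (86.6 − 71.4)/13.2 = 1.1515; z_E = (6.5 − 5.17)/1.3 = 1.0231; E_B = (1.1515 − 1.0231)/√2 = 0.0908.
E_A − E_B = -0.4946 − 0.0908 = -0.5854 ≈ -0.59.

-0.59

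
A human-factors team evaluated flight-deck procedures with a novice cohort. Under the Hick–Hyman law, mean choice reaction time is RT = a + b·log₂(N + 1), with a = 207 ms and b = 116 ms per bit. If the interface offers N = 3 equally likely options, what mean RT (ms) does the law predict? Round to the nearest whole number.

log₂(3 + 1) = log₂(4) = 2.0000.
RT = 207 + 116 × 2.0000 = 207 + 232.0000 = 439.0000 ms.
≈ 439 ms.

439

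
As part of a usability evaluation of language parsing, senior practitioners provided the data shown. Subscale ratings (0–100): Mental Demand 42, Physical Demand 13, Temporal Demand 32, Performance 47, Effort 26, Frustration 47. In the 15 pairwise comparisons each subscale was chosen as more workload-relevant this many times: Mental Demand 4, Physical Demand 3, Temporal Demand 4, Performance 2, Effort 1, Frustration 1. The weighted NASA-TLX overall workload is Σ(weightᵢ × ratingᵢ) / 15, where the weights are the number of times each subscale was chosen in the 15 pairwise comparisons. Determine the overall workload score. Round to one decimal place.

33.5

The tallies are the weights (they sum to 15).
Weighted sum = 4·42 + 3·13 + 4·32 + 2·47 + 1·26 + 1·47
            = 168 + 39 + 128 + 94 + 26 + 47 = 502.
Overall workload = 502 / 15 = 33.4667 ≈ 33.5.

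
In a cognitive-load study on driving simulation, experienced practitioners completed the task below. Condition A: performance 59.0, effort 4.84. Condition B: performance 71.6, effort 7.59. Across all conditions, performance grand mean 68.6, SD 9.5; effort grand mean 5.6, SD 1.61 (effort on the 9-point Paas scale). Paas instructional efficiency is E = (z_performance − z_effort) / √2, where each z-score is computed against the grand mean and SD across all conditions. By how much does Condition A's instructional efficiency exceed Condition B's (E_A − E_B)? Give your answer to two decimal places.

Condition A: z_P = (59.0 − 68.6)/9.5 = -1.0105; z_E = (4.84 − 5.6)/1.61 = -0.4720; E_A = (-1.0105 − (-0.4720))/√2 = -0.3808.
Condition B: z_P = (71.6 − 68.6)/9.5 = 0.3158; z_E = (7.59 − 5.6)/1.61 = 1.2360; E_B = (0.3158 − 1.2360)/√2 = -0.6507.
E_A − E_B = -0.3808 − (-0.6507) = 0.2699 ≈ 0.27.

0.27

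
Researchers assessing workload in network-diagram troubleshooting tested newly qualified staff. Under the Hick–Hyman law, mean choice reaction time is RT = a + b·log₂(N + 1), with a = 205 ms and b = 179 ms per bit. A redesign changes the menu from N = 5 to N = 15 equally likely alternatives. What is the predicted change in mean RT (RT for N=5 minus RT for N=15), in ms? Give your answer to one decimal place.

RT(5) = 205 + 179·log₂(6) = 205 + 179·2.5850 = 667.7150 ms.
RT(15) = 205 + 179·log₂(16) = 205 + 179·4.0000 = 921.0000 ms.
Difference = 667.7150 − 921.0000 = -253.2850 ≈ -253.3 ms.

-253.3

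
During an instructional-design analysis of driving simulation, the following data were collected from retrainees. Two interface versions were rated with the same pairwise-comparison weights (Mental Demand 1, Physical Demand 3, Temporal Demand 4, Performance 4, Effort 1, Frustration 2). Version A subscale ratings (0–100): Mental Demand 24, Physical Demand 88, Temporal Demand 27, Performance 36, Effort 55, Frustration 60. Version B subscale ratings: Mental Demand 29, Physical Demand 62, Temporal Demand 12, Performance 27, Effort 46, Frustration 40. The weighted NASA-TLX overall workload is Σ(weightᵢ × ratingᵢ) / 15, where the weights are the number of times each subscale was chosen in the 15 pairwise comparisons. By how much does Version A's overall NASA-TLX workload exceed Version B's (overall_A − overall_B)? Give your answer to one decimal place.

14.5

Version A weighted sum = 1·24 + 3·88 + 4·27 + 4·36 + 1·55 + 2·60 = 24 + 264 + 108 + 144 + 55 + 120 = 715; overall_A = 715/15 = 47.6667.
Version B weighted sum = 1·29 + 3·62 + 4·12 + 4·27 + 1·46 + 2·40 = 29 + 186 + 48 + 108 + 46 + 80 = 497; overall_B = 497/15 = 33.1333.
Difference = 47.6667 − 33.1333 = 14.5334 ≈ 14.5.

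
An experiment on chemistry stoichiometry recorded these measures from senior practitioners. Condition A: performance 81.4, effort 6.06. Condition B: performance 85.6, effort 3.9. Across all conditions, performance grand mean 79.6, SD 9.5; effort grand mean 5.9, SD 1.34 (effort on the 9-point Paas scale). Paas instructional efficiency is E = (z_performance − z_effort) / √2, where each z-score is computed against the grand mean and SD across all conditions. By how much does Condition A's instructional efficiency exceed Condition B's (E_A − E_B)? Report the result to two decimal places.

Condition A: z_P = (81.4 − 79.6)/9.5 = 0.1895; z_E = (6.06 − 5.9)/1.34 = 0.1194; E_A = (0.1895 − 0.1194)/√2 = 0.0496.
Condition B: z_P = (85.6 − 79.6)/9.5 = 0.6316; z_E = (3.9 − 5.9)/1.34 = -1.4925; E_B = (0.6316 − (-1.4925))/√2 = 1.5020.
E_A − E_B = 0.0496 − 1.5020 = -1.4524 ≈ -1.45.

-1.45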